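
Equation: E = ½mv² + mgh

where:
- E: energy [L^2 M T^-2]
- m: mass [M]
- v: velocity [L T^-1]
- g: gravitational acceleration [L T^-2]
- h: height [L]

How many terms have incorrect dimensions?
0

LHS E: [L^2 M T^-2]
- ½mv²: [L^2 M T^-2] ✓
- mgh: [L^2 M T^-2] ✓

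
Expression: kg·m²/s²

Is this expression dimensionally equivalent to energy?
Yes

The expression kg·m²/s² has dimensions [L^2 M T^-2], which is exactly energy [L^2 M T^-2].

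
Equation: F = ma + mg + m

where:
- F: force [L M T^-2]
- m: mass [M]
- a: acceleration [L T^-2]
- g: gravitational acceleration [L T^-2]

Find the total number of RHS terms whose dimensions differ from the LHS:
1

LHS F: [L M T^-2]
- ma: [L M T^-2] ✓
- mg: [L M T^-2] ✓
- m: [M] ✗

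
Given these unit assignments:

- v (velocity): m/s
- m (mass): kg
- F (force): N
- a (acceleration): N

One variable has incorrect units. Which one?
a

The variable a (acceleration) should have units m/s², not N.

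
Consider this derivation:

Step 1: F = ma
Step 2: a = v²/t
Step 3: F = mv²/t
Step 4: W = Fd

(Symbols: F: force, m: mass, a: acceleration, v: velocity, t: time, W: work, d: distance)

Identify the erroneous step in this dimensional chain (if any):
Step 2

Step 1: F = ma → LHS [L M T^-2], RHS [L M T^-2] ✓
Step 2: a = v²/t → LHS [L T^-2], RHS [L^2 T^-3] ✗

The first dimensional inconsistency appears in step 2: a = v²/t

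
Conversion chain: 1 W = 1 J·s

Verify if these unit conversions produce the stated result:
The chain is incorrect (it contains an error).

Incorrect: Watt is J/s, not J·s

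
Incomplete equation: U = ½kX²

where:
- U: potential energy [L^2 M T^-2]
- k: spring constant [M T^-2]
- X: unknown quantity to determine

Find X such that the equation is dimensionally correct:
X = x (displacement), dimensions [L]

U has dimensions [L^2 M T^-2]; the rest of the RHS (½k) has dimensions [M T^-2].
So X² must have dimensions [L^2], i.e. X has dimensions [L] — X = x (displacement).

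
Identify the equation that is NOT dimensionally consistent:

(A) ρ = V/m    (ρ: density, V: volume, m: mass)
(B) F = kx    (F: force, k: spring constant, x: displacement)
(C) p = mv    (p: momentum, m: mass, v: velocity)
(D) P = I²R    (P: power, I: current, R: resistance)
(A) ρ = V/m

The equation (A) ρ = V/m is dimensionally incorrect.

LHS (ρ): [L^-3 M]
RHS (V/m): [L^3 M^-1] ✗

The dimensions do not match. The other three equations balance.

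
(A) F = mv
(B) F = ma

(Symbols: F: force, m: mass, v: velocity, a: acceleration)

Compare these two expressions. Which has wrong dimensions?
(A)

(A) F = mv: LHS [L M T^-2], RHS [L M T^-1] ✗
(B) F = ma: LHS [L M T^-2], RHS [L M T^-2] ✓

Expression (A) F = mv is dimensionally incorrect.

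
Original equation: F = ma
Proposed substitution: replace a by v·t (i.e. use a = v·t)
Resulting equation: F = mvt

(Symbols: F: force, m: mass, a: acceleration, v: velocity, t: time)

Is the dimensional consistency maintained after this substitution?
No

[a] = [L T^-2] and [v·t] = [L]. These differ, so the substitution replaces a quantity by one of different dimensions and the result F = mvt has LHS [L M T^-2] vs RHS [L M] — inconsistent.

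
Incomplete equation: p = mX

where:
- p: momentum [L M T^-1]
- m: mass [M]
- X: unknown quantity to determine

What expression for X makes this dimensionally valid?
X = v (velocity), dimensions [L T^-1]

p has dimensions [L M T^-1]; the rest of the RHS (m) has dimensions [M].
So X must have dimensions [L T^-1] — X = v (velocity).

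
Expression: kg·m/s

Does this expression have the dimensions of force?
No

The expression kg·m/s has dimensions [L M T^-1], but force has dimensions [L M T^-2].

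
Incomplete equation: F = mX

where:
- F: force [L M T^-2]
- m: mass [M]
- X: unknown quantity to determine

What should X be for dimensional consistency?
X = a (acceleration), dimensions [L T^-2]

F has dimensions [L M T^-2]; the rest of the RHS (m) has dimensions [M].
So X must have dimensions [L T^-2] — X = a (acceleration).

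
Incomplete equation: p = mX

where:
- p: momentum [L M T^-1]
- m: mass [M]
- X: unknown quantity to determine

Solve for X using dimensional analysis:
X = v (velocity), dimensions [L T^-1]

p has dimensions [L M T^-1]; the rest of the RHS (m) has dimensions [M].
So X must have dimensions [L T^-1] — X = v (velocity).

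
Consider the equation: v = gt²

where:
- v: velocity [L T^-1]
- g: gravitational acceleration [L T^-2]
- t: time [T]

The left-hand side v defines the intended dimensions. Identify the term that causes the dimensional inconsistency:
The right-hand side term gt²

v has dimensions [L T^-1], but gt² has dimensions [L], so the term gt² is dimensionally wrong for v.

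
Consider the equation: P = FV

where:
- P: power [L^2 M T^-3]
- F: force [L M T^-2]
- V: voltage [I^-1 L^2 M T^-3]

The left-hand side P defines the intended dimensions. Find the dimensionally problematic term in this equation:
The right-hand side term FV

P has dimensions [L^2 M T^-3], but FV has dimensions [I^-1 L^3 M^2 T^-5], so the term FV is dimensionally wrong for P.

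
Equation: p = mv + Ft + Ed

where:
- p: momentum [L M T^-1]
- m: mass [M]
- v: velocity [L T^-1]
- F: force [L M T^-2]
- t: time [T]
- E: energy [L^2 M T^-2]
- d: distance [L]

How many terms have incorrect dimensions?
1

LHS p: [L M T^-1]
- mv: [L M T^-1] ✓
- Ft: [L M T^-1] ✓
- Ed: [L^3 M T^-2] ✗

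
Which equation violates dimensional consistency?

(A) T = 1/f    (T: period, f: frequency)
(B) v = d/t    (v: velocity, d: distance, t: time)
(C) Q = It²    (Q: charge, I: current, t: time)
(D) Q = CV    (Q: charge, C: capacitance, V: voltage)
(C) Q = It²

The equation (C) Q = It² is dimensionally incorrect.

LHS (Q): [I T]
RHS (It²): [I T^2] ✗

The dimensions do not match. The other three equations balance.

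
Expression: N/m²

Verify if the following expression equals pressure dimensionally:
Yes

The expression N/m² has dimensions [L^-1 M T^-2], which is exactly pressure [L^-1 M T^-2].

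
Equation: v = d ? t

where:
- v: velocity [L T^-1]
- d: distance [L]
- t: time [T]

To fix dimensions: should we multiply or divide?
division (÷): v = d ÷ t

v [L T^-1]; d [L]; t [T].
d × t → [L T] ✗
d ÷ t → [L T^-1] ✓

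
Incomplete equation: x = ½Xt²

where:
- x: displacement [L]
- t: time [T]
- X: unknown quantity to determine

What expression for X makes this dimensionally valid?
X = a (acceleration), dimensions [L T^-2]

x has dimensions [L]; the rest of the RHS (½ t²) has dimensions [T^2].
So X must have dimensions [L T^-2] — X = a (acceleration).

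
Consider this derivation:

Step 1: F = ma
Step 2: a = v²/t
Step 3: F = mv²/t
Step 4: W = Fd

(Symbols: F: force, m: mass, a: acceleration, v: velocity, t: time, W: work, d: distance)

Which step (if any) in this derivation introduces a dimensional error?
Step 2

Step 1: F = ma → LHS [L M T^-2], RHS [L M T^-2] ✓
Step 2: a = v²/t → LHS [L T^-2], RHS [L^2 T^-3] ✗

The first dimensional inconsistency appears in step 2: a = v²/t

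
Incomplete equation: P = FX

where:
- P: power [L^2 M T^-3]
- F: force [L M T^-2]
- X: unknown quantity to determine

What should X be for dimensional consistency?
X = v (velocity), dimensions [L T^-1]

P has dimensions [L^2 M T^-3]; the rest of the RHS (F) has dimensions [L M T^-2].
So X must have dimensions [L T^-1] — X = v (velocity).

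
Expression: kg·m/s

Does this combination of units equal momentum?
Yes

The expression kg·m/s has dimensions [L M T^-1], which is exactly momentum [L M T^-1].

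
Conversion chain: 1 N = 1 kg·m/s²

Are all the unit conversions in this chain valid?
The chain is correct (no errors).

Correct: Newton is defined as kg·m/s²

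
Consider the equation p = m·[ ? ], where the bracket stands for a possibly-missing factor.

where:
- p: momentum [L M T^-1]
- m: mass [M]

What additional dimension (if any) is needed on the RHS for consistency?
[L T^-1] — velocity (e.g. v)

p has dimensions [L M T^-1]; m has dimensions [M].
The bracketed factor must supply [L M T^-1] / [M] = [L T^-1].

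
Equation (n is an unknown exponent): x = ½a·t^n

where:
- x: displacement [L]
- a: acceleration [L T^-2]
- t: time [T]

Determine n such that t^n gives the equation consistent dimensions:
n = 2

x has dimensions [L]; t has dimensions [T].
The rest of the RHS has dimensions [L T^-2], so t^n must supply [T^2].
With n = 2: ½a·t^2 has dimensions [L], matching the LHS ✓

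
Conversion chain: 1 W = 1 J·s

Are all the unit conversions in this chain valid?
The chain is incorrect (it contains an error).

Incorrect: Watt is J/s, not J·s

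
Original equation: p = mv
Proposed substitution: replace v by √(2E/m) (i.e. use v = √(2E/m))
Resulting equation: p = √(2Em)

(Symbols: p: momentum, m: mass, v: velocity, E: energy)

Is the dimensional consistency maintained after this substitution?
Yes

[v] = [L T^-1] and [√(2E/m)] = [L T^-1]. These match, so the substitution replaces a quantity by one of the same dimensions and the result p = √(2Em) has LHS [L M T^-1] vs RHS [L M T^-1] — still consistent.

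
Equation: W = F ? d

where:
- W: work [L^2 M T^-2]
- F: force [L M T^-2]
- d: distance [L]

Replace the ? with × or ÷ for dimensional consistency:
multiplication (×): W = F × d

W [L^2 M T^-2]; F [L M T^-2]; d [L].
F × d → [L^2 M T^-2] ✓
F ÷ d → [M T^-2] ✗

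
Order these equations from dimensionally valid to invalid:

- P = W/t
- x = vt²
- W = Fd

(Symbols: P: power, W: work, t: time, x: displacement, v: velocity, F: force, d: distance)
Dimensionally correct: P = W/t, W = Fd
Dimensionally incorrect: x = vt²
Ordered (correct first, then incorrect): P = W/t, W = Fd, x = vt²

- P = W/t: LHS [L^2 M T^-3], RHS [L^2 M T^-3] → correct ✓
- x = vt²: LHS [L], RHS [L T] → incorrect ✗
- W = Fd: LHS [L^2 M T^-2], RHS [L^2 M T^-2] → correct ✓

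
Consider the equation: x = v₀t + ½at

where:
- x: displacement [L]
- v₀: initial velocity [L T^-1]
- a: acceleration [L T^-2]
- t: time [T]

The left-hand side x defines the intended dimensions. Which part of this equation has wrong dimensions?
The term ½at

Checking each RHS term against the LHS:
- v₀t: [L] — matches x [L] ✓
- ½at: [L T^-1] — does NOT match x [L] ✗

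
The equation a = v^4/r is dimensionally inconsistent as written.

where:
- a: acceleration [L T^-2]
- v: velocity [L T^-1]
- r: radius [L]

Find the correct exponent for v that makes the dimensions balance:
The exponent of v should be 2: a = v^2/r

The LHS a has dimensions [L T^-2]; v has dimensions [L T^-1].
As written, the RHS v^4/r (exponent 4 on v) has dimensions [L^3 T^-4], which does not match.
With exponent 2, the RHS v^2/r has dimensions [L T^-2], matching the LHS.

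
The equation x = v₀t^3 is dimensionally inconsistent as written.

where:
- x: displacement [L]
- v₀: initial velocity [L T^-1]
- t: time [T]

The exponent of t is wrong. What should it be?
The exponent of t should be 1: x = v₀t

The LHS x has dimensions [L]; t has dimensions [T].
As written, the RHS v₀t^3 (exponent 3 on t) has dimensions [L T^2], which does not match.
With exponent 1, the RHS v₀t has dimensions [L], matching the LHS.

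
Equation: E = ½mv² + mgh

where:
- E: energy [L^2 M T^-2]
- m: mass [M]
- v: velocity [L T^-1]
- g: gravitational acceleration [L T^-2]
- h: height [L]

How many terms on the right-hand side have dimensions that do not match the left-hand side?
0

LHS E: [L^2 M T^-2]
- ½mv²: [L^2 M T^-2] ✓
- mgh: [L^2 M T^-2] ✓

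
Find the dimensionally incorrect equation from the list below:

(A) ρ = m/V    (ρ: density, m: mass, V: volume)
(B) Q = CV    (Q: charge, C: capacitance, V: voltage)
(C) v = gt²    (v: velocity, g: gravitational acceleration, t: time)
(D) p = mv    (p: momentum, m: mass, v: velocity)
(C) v = gt²

The equation (C) v = gt² is dimensionally incorrect.

LHS (v): [L T^-1]
RHS (gt²): [L] ✗

The dimensions do not match. The other three equations balance.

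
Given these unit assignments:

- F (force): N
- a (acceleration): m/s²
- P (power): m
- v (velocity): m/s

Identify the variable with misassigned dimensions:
P

The variable P (power) should have units W, not m.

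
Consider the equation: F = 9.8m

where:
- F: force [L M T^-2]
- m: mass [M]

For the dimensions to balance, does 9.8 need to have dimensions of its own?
Yes

F has dimensions [L M T^-2], while m alone has dimensions [M]. For the equation to balance, the factor 9.8 must carry dimensions [L T^-2] — it is a dimensional constant (a numerical value of a physical quantity with its units suppressed), not a pure number.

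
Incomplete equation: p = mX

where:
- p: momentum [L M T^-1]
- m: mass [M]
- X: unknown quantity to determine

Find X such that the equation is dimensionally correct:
X = v (velocity), dimensions [L T^-1]

p has dimensions [L M T^-1]; the rest of the RHS (m) has dimensions [M].
So X must have dimensions [L T^-1] — X = v (velocity).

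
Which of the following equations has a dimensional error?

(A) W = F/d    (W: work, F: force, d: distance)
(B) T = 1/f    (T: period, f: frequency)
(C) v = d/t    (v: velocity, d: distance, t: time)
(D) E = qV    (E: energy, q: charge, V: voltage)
(A) W = F/d

The equation (A) W = F/d is dimensionally incorrect.

LHS (W): [L^2 M T^-2]
RHS (F/d): [M T^-2] ✗

The dimensions do not match. The other three equations balance.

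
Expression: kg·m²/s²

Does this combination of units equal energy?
Yes

The expression kg·m²/s² has dimensions [L^2 M T^-2], which is exactly energy [L^2 M T^-2].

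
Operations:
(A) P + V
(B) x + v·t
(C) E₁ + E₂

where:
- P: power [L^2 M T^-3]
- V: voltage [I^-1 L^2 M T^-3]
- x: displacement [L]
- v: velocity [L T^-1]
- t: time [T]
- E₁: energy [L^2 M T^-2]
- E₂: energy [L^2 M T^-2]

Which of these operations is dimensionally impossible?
(A) P + V

(A) P + V: P [L^2 M T^-3] and V [I^-1 L^2 M T^-3] — different dimensions cannot be added/subtracted ✗
(B) x + v·t: x [L] and v·t [L] — same dimensions ✓
(C) E₁ + E₂: E₁ [L^2 M T^-2] and E₂ [L^2 M T^-2] — same dimensions ✓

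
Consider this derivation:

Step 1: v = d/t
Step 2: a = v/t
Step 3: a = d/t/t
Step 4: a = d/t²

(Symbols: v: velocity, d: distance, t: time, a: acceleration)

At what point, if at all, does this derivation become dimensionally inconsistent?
No step introduces an error — all steps are dimensionally consistent.

Step 1: v = d/t → LHS [L T^-1], RHS [L T^-1] ✓
Step 2: a = v/t → LHS [L T^-2], RHS [L T^-2] ✓
Step 3: a = d/t/t → LHS [L T^-2], RHS [L T^-2] ✓
Step 4: a = d/t² → LHS [L T^-2], RHS [L T^-2] ✓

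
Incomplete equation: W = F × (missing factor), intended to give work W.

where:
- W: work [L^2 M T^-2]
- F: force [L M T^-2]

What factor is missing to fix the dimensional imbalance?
d (distance), dimensions [L]

W has dimensions [L^2 M T^-2] and F has dimensions [L M T^-2].
The missing factor must have dimensions [L^2 M T^-2] / [L M T^-2] = [L], i.e. distance (d).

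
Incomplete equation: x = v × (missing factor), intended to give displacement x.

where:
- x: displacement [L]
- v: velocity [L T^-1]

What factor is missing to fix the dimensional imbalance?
t (time), dimensions [T]

x has dimensions [L] and v has dimensions [L T^-1].
The missing factor must have dimensions [L] / [L T^-1] = [T], i.e. time (t).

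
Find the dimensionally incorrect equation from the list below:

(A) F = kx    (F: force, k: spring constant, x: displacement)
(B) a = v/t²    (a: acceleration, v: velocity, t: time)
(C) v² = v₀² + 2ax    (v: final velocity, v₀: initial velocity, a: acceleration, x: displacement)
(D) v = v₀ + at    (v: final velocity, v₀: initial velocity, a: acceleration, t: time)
(B) a = v/t²

The equation (B) a = v/t² is dimensionally incorrect.

LHS (a): [L T^-2]
RHS (v/t²): [L T^-3] ✗

The dimensions do not match. The other three equations balance.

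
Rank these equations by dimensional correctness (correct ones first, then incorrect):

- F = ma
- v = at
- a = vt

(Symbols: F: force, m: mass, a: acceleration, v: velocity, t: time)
Dimensionally correct: F = ma, v = at
Dimensionally incorrect: a = vt
Ordered (correct first, then incorrect): F = ma, v = at, a = vt

- F = ma: LHS [L M T^-2], RHS [L M T^-2] → correct ✓
- v = at: LHS [L T^-1], RHS [L T^-1] → correct ✓
- a = vt: LHS [L T^-2], RHS [L] → incorrect ✗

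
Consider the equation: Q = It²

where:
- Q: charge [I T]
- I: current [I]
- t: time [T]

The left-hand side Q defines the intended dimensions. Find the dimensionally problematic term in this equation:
The right-hand side term It²

Q has dimensions [I T], but It² has dimensions [I T^2], so the term It² is dimensionally wrong for Q.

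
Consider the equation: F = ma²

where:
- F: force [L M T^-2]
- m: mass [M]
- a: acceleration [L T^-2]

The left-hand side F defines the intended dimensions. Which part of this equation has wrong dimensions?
The right-hand side term ma²

F has dimensions [L M T^-2], but ma² has dimensions [L^2 M T^-4], so the term ma² is dimensionally wrong for F.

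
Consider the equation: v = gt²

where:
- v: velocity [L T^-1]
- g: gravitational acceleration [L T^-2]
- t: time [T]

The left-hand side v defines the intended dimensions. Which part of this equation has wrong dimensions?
The right-hand side term gt²

v has dimensions [L T^-1], but gt² has dimensions [L], so the term gt² is dimensionally wrong for v.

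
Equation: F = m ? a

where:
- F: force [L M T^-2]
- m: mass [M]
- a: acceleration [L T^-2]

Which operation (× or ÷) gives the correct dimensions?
multiplication (×): F = m × a

F [L M T^-2]; m [M]; a [L T^-2].
m × a → [L M T^-2] ✓
m ÷ a → [L^-1 M T^2] ✗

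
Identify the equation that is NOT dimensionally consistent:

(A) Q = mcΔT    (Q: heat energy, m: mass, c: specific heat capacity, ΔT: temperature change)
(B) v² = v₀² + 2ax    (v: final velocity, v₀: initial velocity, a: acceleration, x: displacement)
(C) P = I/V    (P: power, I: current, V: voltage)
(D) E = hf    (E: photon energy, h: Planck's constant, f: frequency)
(C) P = I/V

The equation (C) P = I/V is dimensionally incorrect.

LHS (P): [L^2 M T^-3]
RHS (I/V): [I^2 L^-2 M^-1 T^3] ✗

The dimensions do not match. The other three equations balance.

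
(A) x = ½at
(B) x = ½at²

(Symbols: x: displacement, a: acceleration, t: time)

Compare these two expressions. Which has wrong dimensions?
(A)

(A) x = ½at: LHS [L], RHS [L T^-1] ✗
(B) x = ½at²: LHS [L], RHS [L] ✓

Expression (A) x = ½at is dimensionally incorrect.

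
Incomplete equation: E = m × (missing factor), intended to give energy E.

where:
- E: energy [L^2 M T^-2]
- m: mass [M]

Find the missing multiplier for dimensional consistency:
v² (velocity squared), dimensions [L^2 T^-2]

E has dimensions [L^2 M T^-2] and m has dimensions [M].
The missing factor must have dimensions [L^2 M T^-2] / [M] = [L^2 T^-2], i.e. velocity squared (v²).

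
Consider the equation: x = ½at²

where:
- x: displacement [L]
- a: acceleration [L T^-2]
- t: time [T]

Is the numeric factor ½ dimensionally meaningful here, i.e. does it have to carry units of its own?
No

x has dimensions [L] and at² already has dimensions [L], so the equation balances without ½ contributing any dimensions. ½ is a pure (dimensionless) number; changing or removing it would not affect dimensional consistency.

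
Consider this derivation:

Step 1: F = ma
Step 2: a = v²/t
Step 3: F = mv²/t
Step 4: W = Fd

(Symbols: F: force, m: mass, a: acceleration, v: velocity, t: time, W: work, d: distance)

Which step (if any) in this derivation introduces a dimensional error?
Step 2

Step 1: F = ma → LHS [L M T^-2], RHS [L M T^-2] ✓
Step 2: a = v²/t → LHS [L T^-2], RHS [L^2 T^-3] ✗

The first dimensional inconsistency appears in step 2: a = v²/t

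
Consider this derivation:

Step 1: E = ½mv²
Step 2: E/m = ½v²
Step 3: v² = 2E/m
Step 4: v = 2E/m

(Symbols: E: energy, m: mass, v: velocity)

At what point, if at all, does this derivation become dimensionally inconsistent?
Step 4

Step 1: E = ½mv² → LHS [L^2 M T^-2], RHS [L^2 M T^-2] ✓
Step 2: E/m = ½v² → LHS [L^2 T^-2], RHS [L^2 T^-2] ✓
Step 3: v² = 2E/m → LHS [L^2 T^-2], RHS [L^2 T^-2] ✓
Step 4: v = 2E/m → LHS [L T^-1], RHS [L^2 T^-2] ✗

The first dimensional inconsistency appears in step 4: v = 2E/m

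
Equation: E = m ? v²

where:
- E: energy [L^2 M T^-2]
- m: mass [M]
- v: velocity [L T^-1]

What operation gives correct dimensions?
multiplication (×): E = m × v²

E [L^2 M T^-2]; m [M]; v² [L^2 T^-2].
m × v² → [L^2 M T^-2] ✓
m ÷ v² → [L^-2 M T^2] ✗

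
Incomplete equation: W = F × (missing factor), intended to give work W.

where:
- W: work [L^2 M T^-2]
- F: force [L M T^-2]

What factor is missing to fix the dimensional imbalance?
d (distance), dimensions [L]

W has dimensions [L^2 M T^-2] and F has dimensions [L M T^-2].
The missing factor must have dimensions [L^2 M T^-2] / [L M T^-2] = [L], i.e. distance (d).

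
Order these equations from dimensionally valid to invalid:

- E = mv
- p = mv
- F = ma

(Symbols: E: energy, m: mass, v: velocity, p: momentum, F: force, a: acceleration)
Dimensionally correct: p = mv, F = ma
Dimensionally incorrect: E = mv
Ordered (correct first, then incorrect): p = mv, F = ma, E = mv

- E = mv: LHS [L^2 M T^-2], RHS [L M T^-1] → incorrect ✗
- p = mv: LHS [L M T^-1], RHS [L M T^-1] → correct ✓
- F = ma: LHS [L M T^-2], RHS [L M T^-2] → correct ✓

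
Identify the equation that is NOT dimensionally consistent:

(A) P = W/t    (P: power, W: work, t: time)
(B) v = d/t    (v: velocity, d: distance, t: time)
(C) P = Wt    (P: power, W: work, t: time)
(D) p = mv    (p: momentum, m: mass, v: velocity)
(C) P = Wt

The equation (C) P = Wt is dimensionally incorrect.

LHS (P): [L^2 M T^-3]
RHS (Wt): [L^2 M T^-1] ✗

The dimensions do not match. The other three equations balance.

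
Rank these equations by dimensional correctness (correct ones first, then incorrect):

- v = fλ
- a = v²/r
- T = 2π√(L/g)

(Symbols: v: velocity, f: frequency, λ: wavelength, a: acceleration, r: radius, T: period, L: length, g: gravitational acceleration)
Dimensionally correct: v = fλ, a = v²/r, T = 2π√(L/g)
Dimensionally incorrect: none
Ordered (correct first, then incorrect): v = fλ, a = v²/r, T = 2π√(L/g)

- v = fλ: LHS [L T^-1], RHS [L T^-1] → correct ✓
- a = v²/r: LHS [L T^-2], RHS [L T^-2] → correct ✓
- T = 2π√(L/g): LHS [T], RHS [T] → correct ✓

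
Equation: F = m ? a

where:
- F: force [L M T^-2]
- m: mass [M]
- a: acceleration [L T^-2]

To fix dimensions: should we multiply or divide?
multiplication (×): F = m × a

F [L M T^-2]; m [M]; a [L T^-2].
m × a → [L M T^-2] ✓
m ÷ a → [L^-1 M T^2] ✗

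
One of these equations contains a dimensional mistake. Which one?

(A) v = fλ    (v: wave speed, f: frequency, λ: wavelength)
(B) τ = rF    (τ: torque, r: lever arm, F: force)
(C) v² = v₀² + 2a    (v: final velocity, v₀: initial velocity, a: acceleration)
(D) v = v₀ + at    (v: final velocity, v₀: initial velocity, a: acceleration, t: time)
(C) v² = v₀² + 2a

The equation (C) v² = v₀² + 2a is dimensionally incorrect.

LHS (v²): [L^2 T^-2]
RHS terms:
  - v₀²: [L^2 T^-2] ✓
  - 2a: [L T^-2] ✗ (does not match LHS)

The dimensions do not match. The other three equations balance.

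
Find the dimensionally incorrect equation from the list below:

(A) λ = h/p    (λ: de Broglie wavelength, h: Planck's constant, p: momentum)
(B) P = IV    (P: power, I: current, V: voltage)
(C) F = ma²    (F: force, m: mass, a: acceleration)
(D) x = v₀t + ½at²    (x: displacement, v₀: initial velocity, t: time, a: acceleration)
(C) F = ma²

The equation (C) F = ma² is dimensionally incorrect.

LHS (F): [L M T^-2]
RHS (ma²): [L^2 M T^-4] ✗

The dimensions do not match. The other three equations balance.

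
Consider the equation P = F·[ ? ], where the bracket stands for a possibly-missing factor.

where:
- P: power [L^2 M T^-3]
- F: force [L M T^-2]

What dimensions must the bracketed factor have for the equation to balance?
[L T^-1] — velocity (e.g. v)

P has dimensions [L^2 M T^-3]; F has dimensions [L M T^-2].
The bracketed factor must supply [L^2 M T^-3] / [L M T^-2] = [L T^-1].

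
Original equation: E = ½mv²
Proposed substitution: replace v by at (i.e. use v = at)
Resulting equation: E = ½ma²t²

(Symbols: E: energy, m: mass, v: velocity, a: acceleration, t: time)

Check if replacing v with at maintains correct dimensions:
Yes

[v] = [L T^-1] and [at] = [L T^-1]. These match, so the substitution replaces a quantity by one of the same dimensions and the result E = ½ma²t² has LHS [L^2 M T^-2] vs RHS [L^2 M T^-2] — still consistent.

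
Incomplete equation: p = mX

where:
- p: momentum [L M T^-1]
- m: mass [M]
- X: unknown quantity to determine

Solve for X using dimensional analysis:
X = v (velocity), dimensions [L T^-1]

p has dimensions [L M T^-1]; the rest of the RHS (m) has dimensions [M].
So X must have dimensions [L T^-1] — X = v (velocity).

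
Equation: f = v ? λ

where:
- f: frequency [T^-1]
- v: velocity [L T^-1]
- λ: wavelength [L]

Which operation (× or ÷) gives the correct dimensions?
division (÷): f = v ÷ λ

f [T^-1]; v [L T^-1]; λ [L].
v × λ → [L^2 T^-1] ✗
v ÷ λ → [T^-1] ✓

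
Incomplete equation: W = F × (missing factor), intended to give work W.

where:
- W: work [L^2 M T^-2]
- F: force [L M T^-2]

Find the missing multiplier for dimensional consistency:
d (distance), dimensions [L]

W has dimensions [L^2 M T^-2] and F has dimensions [L M T^-2].
The missing factor must have dimensions [L^2 M T^-2] / [L M T^-2] = [L], i.e. distance (d).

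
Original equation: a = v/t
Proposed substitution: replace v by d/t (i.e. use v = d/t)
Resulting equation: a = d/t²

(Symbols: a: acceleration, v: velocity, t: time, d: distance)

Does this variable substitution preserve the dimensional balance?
Yes

[v] = [L T^-1] and [d/t] = [L T^-1]. These match, so the substitution replaces a quantity by one of the same dimensions and the result a = d/t² has LHS [L T^-2] vs RHS [L T^-2] — still consistent.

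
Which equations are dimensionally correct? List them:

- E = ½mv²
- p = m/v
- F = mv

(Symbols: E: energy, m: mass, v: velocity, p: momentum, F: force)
Dimensionally correct: E = ½mv²
Dimensionally incorrect: p = m/v, F = mv
Ordered (correct first, then incorrect): E = ½mv², p = m/v, F = mv

- E = ½mv²: LHS [L^2 M T^-2], RHS [L^2 M T^-2] → correct ✓
- p = m/v: LHS [L M T^-1], RHS [L^-1 M T] → incorrect ✗
- F = mv: LHS [L M T^-2], RHS [L M T^-1] → incorrect ✗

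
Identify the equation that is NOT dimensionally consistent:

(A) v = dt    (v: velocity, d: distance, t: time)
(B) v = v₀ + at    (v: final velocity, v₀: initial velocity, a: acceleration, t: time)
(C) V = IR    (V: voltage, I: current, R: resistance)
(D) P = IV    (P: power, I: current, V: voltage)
(A) v = dt

The equation (A) v = dt is dimensionally incorrect.

LHS (v): [L T^-1]
RHS (dt): [L T] ✗

The dimensions do not match. The other three equations balance.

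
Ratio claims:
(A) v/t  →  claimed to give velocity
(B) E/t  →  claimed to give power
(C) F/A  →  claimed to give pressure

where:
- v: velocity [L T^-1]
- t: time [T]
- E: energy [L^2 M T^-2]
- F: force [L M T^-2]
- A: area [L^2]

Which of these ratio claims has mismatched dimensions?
(A) v/t does not give velocity

(A) v/t: [L T^-2] ≠ velocity [L T^-1] ✗
(B) E/t: [L^2 M T^-3] = power [L^2 M T^-3] ✓
(C) F/A: [L^-1 M T^-2] = pressure [L^-1 M T^-2] ✓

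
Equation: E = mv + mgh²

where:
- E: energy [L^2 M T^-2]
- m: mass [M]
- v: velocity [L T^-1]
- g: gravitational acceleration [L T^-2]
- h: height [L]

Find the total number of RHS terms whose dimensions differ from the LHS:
2

LHS E: [L^2 M T^-2]
- mv: [L M T^-1] ✗
- mgh²: [L^3 M T^-2] ✗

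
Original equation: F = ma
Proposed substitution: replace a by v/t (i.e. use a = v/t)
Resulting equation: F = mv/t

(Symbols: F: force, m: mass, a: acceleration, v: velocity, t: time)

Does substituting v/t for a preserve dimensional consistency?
Yes

[a] = [L T^-2] and [v/t] = [L T^-2]. These match, so the substitution replaces a quantity by one of the same dimensions and the result F = mv/t has LHS [L M T^-2] vs RHS [L M T^-2] — still consistent.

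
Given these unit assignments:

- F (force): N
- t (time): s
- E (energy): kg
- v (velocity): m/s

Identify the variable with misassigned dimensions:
E

The variable E (energy) should have units J, not kg.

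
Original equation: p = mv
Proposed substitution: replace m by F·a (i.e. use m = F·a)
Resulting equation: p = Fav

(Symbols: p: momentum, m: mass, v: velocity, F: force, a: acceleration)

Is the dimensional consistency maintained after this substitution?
No

[m] = [M] and [F·a] = [L^2 M T^-4]. These differ, so the substitution replaces a quantity by one of different dimensions and the result p = Fav has LHS [L M T^-1] vs RHS [L^3 M T^-5] — inconsistent.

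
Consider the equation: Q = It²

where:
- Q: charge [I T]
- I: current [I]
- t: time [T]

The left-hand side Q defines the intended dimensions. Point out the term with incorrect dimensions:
The right-hand side term It²

Q has dimensions [I T], but It² has dimensions [I T^2], so the term It² is dimensionally wrong for Q.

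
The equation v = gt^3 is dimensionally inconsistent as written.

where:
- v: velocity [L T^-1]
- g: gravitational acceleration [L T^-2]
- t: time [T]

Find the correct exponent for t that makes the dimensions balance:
The exponent of t should be 1: v = gt

The LHS v has dimensions [L T^-1]; t has dimensions [T].
As written, the RHS gt^3 (exponent 3 on t) has dimensions [L T], which does not match.
With exponent 1, the RHS gt has dimensions [L T^-1], matching the LHS.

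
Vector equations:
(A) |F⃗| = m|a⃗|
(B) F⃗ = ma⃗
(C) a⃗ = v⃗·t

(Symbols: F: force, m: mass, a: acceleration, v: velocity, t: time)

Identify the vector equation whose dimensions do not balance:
(C) a⃗ = v⃗·t

(A) |F⃗| = m|a⃗|: LHS [L M T^-2], RHS [L M T^-2] ✓ — magnitudes of vectors are scalars
(B) F⃗ = ma⃗: LHS [L M T^-2], RHS [L M T^-2] ✓ — Force and acceleration are vectors, mass is a scalar
(C) a⃗ = v⃗·t: LHS [L T^-2], RHS [L] ✗ — acceleration is velocity per time; should be v⃗/t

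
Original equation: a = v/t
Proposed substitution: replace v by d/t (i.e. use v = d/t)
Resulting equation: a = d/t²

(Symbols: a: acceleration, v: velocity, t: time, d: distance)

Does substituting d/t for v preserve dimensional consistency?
Yes

[v] = [L T^-1] and [d/t] = [L T^-1]. These match, so the substitution replaces a quantity by one of the same dimensions and the result a = d/t² has LHS [L T^-2] vs RHS [L T^-2] — still consistent.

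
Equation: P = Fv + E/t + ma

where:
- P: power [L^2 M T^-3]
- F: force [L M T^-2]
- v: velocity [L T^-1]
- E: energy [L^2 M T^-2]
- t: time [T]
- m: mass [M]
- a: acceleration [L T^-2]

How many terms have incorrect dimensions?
1

LHS P: [L^2 M T^-3]
- Fv: [L^2 M T^-3] ✓
- E/t: [L^2 M T^-3] ✓
- ma: [L M T^-2] ✗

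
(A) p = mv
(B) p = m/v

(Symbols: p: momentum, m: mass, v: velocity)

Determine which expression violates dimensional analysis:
(B)

(A) p = mv: LHS [L M T^-1], RHS [L M T^-1] ✓
(B) p = m/v: LHS [L M T^-1], RHS [L^-1 M T] ✗

Expression (B) p = m/v is dimensionally incorrect.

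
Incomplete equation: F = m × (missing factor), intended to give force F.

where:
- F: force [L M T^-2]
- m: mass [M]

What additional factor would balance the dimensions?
a (acceleration), dimensions [L T^-2]

F has dimensions [L M T^-2] and m has dimensions [M].
The missing factor must have dimensions [L M T^-2] / [M] = [L T^-2], i.e. acceleration (a).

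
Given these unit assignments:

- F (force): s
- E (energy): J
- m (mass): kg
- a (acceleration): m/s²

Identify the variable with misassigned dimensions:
F

The variable F (force) should have units N, not s.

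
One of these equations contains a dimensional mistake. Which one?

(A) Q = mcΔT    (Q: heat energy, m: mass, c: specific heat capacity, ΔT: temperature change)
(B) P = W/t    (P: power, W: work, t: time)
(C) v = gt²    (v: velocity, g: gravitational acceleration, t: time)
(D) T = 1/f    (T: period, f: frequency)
(C) v = gt²

The equation (C) v = gt² is dimensionally incorrect.

LHS (v): [L T^-1]
RHS (gt²): [L] ✗

The dimensions do not match. The other three equations balance.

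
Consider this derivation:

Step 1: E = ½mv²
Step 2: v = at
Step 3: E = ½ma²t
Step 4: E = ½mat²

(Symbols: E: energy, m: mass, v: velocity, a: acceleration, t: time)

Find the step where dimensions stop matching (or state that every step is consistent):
Step 3

Step 1: E = ½mv² → LHS [L^2 M T^-2], RHS [L^2 M T^-2] ✓
Step 2: v = at → LHS [L T^-1], RHS [L T^-1] ✓
Step 3: E = ½ma²t → LHS [L^2 M T^-2], RHS [L^2 M T^-3] ✗

The first dimensional inconsistency appears in step 3: E = ½ma²t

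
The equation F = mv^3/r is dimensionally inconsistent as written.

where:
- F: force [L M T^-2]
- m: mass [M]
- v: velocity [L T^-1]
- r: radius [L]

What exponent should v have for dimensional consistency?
The exponent of v should be 2: F = mv^2/r

The LHS F has dimensions [L M T^-2]; v has dimensions [L T^-1].
As written, the RHS mv^3/r (exponent 3 on v) has dimensions [L^2 M T^-3], which does not match.
With exponent 2, the RHS mv^2/r has dimensions [L M T^-2], matching the LHS.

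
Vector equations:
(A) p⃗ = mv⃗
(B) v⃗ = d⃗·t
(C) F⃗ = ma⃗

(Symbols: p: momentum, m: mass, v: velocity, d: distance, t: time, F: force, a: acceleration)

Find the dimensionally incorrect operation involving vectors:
(B) v⃗ = d⃗·t

(A) p⃗ = mv⃗: LHS [L M T^-1], RHS [L M T^-1] ✓ — mass (scalar) times velocity (vector)
(B) v⃗ = d⃗·t: LHS [L T^-1], RHS [L T] ✗ — velocity is displacement per time; should be d⃗/t
(C) F⃗ = ma⃗: LHS [L M T^-2], RHS [L M T^-2] ✓ — Force and acceleration are vectors, mass is a scalar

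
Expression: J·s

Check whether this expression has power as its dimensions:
No

The expression J·s has dimensions [L^2 M T^-1], but power has dimensions [L^2 M T^-3].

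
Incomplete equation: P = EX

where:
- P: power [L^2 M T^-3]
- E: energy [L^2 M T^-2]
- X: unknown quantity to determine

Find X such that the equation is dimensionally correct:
X = f (inverse time / frequency (1/t)), dimensions [T^-1]

P has dimensions [L^2 M T^-3]; the rest of the RHS (E) has dimensions [L^2 M T^-2].
So X must have dimensions [T^-1] — X = f (inverse time / frequency (1/t)).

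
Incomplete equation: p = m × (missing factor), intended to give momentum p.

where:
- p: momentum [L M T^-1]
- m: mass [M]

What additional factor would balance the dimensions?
v (velocity), dimensions [L T^-1]

p has dimensions [L M T^-1] and m has dimensions [M].
The missing factor must have dimensions [L M T^-1] / [M] = [L T^-1], i.e. velocity (v).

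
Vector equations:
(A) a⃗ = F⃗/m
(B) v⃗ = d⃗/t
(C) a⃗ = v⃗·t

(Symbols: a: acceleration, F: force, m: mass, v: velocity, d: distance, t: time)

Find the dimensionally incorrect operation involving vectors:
(C) a⃗ = v⃗·t

(A) a⃗ = F⃗/m: LHS [L T^-2], RHS [L T^-2] ✓ — force (vector) divided by mass (scalar)
(B) v⃗ = d⃗/t: LHS [L T^-1], RHS [L T^-1] ✓ — displacement (vector) divided by time (scalar)
(C) a⃗ = v⃗·t: LHS [L T^-2], RHS [L] ✗ — acceleration is velocity per time; should be v⃗/t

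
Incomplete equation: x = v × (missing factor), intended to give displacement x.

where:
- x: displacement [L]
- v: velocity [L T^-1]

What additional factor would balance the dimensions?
t (time), dimensions [T]

x has dimensions [L] and v has dimensions [L T^-1].
The missing factor must have dimensions [L] / [L T^-1] = [T], i.e. time (t).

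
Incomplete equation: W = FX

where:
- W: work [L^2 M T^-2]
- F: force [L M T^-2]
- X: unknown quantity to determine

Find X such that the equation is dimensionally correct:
X = d (distance), dimensions [L]

W has dimensions [L^2 M T^-2]; the rest of the RHS (F) has dimensions [L M T^-2].
So X must have dimensions [L] — X = d (distance).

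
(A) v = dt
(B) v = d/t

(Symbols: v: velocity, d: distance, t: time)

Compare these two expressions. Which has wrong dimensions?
(A)

(A) v = dt: LHS [L T^-1], RHS [L T] ✗
(B) v = d/t: LHS [L T^-1], RHS [L T^-1] ✓

Expression (A) v = dt is dimensionally incorrect.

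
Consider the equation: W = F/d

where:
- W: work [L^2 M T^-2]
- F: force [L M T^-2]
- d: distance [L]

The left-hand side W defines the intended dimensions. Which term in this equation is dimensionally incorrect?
The right-hand side term F/d

W has dimensions [L^2 M T^-2], but F/d has dimensions [M T^-2], so the term F/d is dimensionally wrong for W.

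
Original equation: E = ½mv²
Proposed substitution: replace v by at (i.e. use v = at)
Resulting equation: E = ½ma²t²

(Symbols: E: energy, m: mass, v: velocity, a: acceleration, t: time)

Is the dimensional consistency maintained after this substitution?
Yes

[v] = [L T^-1] and [at] = [L T^-1]. These match, so the substitution replaces a quantity by one of the same dimensions and the result E = ½ma²t² has LHS [L^2 M T^-2] vs RHS [L^2 M T^-2] — still consistent.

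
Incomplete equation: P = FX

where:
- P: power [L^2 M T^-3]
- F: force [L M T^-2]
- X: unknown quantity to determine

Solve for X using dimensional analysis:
X = v (velocity), dimensions [L T^-1]

P has dimensions [L^2 M T^-3]; the rest of the RHS (F) has dimensions [L M T^-2].
So X must have dimensions [L T^-1] — X = v (velocity).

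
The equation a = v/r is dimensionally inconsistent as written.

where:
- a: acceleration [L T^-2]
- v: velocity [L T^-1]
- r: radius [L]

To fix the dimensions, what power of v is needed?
The exponent of v should be 2: a = v^2/r

The LHS a has dimensions [L T^-2]; v has dimensions [L T^-1].
As written, the RHS v/r (exponent 1 on v) has dimensions [T^-1], which does not match.
With exponent 2, the RHS v^2/r has dimensions [L T^-2], matching the LHS.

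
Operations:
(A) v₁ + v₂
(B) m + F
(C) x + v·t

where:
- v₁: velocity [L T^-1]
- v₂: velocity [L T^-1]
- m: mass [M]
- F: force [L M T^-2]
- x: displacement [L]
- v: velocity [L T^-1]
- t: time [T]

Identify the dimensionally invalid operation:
(B) m + F

(A) v₁ + v₂: v₁ [L T^-1] and v₂ [L T^-1] — same dimensions ✓
(B) m + F: m [M] and F [L M T^-2] — different dimensions cannot be added/subtracted ✗
(C) x + v·t: x [L] and v·t [L] — same dimensions ✓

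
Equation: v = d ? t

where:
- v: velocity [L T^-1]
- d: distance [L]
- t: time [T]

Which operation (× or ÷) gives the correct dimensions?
division (÷): v = d ÷ t

v [L T^-1]; d [L]; t [T].
d × t → [L T] ✗
d ÷ t → [L T^-1] ✓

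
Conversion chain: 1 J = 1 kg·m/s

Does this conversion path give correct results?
The chain is incorrect (it contains an error).

Incorrect: Joule is kg·m²/s², not kg·m/s (that is momentum)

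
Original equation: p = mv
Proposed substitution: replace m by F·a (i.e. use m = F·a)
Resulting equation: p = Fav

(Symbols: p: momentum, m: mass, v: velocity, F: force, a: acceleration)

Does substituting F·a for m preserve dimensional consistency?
No

[m] = [M] and [F·a] = [L^2 M T^-4]. These differ, so the substitution replaces a quantity by one of different dimensions and the result p = Fav has LHS [L M T^-1] vs RHS [L^3 M T^-5] — inconsistent.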